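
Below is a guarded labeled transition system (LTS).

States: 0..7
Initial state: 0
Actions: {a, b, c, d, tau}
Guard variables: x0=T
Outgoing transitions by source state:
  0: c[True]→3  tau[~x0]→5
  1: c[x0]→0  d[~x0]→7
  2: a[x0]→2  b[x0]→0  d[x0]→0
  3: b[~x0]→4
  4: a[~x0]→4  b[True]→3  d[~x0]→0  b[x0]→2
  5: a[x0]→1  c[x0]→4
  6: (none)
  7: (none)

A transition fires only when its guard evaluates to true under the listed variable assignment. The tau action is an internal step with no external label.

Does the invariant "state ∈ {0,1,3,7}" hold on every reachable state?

Safe = {0,1,3,7}
Reach set: {0,3}
  0: ok
  3: ok

Answer: INVARIANT HOLDS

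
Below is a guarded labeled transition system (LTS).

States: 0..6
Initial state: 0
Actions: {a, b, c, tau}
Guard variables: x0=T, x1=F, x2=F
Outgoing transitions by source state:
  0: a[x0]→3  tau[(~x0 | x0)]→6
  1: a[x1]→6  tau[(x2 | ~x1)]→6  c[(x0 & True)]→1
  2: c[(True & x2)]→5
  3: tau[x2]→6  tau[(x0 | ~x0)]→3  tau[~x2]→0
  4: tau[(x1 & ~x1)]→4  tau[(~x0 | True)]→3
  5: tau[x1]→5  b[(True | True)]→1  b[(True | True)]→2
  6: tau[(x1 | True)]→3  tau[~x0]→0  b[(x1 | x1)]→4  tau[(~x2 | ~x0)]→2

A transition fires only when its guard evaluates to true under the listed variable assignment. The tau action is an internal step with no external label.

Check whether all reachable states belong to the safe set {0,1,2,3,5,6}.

Allowed set {0,1,2,3,5,6}
R = {0,2,3,6}
  0: ok
  2: ok
  3: ok
  6: ok

Answer: INVARIANT HOLDS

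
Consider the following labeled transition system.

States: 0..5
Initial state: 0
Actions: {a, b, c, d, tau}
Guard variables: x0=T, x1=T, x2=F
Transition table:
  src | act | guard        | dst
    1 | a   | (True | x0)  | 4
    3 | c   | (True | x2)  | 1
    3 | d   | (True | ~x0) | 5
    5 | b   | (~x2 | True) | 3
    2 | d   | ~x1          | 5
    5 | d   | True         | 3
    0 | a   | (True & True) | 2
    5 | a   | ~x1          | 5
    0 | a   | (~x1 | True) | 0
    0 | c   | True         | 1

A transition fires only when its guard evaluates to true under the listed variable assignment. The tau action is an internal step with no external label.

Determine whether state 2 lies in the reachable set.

8 transition(s) survive guard evaluation.
depth 0: {0}
depth 1: {1,2}  now seen {0,1,2}
depth 2: {4}  now seen {0,1,2,4}
Reach set: {0,1,2,4}
trace reaching 2: a

Answer: REACHABLE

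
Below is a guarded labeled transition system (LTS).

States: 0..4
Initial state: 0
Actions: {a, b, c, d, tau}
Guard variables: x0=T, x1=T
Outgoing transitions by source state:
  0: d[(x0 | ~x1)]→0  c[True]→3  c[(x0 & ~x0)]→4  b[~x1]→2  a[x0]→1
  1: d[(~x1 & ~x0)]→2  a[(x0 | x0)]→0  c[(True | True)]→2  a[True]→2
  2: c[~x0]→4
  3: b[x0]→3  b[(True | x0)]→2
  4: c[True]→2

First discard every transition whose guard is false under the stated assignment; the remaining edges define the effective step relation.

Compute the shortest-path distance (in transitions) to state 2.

Layered search for 2:
  depth 0: {0}
  depth 1: {1,3}
  depth 2: {2}
2 enters at depth 2; path a·a

Answer: 2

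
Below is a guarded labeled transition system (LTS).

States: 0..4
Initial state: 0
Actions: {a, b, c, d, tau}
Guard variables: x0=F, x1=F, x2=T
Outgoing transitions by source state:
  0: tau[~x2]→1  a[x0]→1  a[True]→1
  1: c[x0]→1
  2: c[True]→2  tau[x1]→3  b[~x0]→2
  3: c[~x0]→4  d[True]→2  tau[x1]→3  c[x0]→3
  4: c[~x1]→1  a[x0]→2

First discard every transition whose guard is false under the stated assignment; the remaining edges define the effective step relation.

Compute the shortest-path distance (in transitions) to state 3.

BFS to 3:
  L0 = {0}
  L1 = {1}
3 never appears.

Answer: UNREACHABLE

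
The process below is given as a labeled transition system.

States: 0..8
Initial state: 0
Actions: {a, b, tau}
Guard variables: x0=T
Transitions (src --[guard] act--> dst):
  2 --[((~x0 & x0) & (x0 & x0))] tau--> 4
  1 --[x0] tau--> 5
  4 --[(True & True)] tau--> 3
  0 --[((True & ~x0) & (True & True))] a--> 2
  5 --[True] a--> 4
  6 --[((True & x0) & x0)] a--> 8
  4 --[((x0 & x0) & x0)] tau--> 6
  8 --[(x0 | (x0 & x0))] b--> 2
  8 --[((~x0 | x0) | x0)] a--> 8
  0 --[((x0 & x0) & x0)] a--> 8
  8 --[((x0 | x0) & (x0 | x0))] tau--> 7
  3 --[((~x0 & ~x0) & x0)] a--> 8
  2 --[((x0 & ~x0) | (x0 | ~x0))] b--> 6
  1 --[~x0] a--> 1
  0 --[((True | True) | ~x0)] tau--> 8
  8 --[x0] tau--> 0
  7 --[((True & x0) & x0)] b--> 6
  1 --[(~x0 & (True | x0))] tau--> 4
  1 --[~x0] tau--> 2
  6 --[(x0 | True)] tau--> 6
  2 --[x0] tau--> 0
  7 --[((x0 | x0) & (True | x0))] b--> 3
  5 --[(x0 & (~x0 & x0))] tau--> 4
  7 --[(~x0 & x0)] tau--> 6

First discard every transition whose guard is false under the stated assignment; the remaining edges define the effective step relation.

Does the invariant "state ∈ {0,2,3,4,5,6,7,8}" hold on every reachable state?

Inv-set: {0,2,3,4,5,6,7,8}
Reach set: {0,2,3,6,7,8}
  0: safe
  2: safe
  3: safe
  6: safe
  7: safe
  8: safe

Answer: INVARIANT HOLDS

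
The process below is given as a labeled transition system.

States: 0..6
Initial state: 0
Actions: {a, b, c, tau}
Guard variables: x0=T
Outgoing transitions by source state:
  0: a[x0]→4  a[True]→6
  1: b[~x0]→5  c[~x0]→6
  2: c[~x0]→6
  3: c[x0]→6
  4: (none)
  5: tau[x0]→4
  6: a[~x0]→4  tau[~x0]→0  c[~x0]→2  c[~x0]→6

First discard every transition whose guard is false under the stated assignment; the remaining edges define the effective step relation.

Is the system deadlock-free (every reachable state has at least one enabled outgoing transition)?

Reach set: {0,4,6}
  0: a→4  a→6  [deg 2]
  4: ∅  [deadlock]
  6: ∅  [deadlock]
Path to 4: a

Answer: DEADLOCK at state 4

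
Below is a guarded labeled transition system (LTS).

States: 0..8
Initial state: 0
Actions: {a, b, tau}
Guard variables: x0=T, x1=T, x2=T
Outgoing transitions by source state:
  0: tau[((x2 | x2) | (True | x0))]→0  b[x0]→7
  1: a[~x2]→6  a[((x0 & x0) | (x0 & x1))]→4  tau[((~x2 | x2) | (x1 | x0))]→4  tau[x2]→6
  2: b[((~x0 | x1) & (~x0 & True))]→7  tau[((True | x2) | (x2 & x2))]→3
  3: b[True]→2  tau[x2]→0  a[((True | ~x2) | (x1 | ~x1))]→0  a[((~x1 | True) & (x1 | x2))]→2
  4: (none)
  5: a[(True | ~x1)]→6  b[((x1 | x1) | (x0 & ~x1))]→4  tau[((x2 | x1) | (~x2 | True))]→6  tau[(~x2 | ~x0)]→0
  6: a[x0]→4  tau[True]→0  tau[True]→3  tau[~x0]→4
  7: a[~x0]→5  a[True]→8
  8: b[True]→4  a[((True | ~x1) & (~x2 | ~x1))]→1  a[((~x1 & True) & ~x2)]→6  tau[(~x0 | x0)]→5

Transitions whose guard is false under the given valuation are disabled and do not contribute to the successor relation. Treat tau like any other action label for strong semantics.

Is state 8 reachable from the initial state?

Answer: REACHABLE

Trace:
19 transition(s) survive guard evaluation.
L0 = {0}
L1 = {7}  now seen {0,7}
L2 = {8}  now seen {0,7,8}
L3 = {4,5}  now seen {0,4,5,7,8}
L4 = {6}  now seen {0,4,5,6,7,8}
L5 = {3}  now seen {0,3,4,5,6,7,8}
L6 = {2}  now seen {0,2,3,4,5,6,7,8}
Reachable = {0,2,3,4,5,6,7,8}
Path to 8: b·a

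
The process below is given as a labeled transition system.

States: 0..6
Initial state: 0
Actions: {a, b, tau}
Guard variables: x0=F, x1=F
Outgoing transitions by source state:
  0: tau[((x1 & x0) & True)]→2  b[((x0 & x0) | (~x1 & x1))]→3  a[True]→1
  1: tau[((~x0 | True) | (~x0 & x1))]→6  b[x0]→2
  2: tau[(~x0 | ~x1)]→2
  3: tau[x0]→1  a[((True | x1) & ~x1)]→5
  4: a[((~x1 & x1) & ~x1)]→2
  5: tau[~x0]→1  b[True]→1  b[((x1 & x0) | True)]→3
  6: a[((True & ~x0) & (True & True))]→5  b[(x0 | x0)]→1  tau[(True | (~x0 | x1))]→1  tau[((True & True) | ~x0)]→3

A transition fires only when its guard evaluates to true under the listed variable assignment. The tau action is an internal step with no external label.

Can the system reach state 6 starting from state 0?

Guard filter leaves 10 enabled edge(s).
Layer 0: {0}
Layer 1: {1}  total {0,1}
Layer 2: {6}  total {0,1,6}
Layer 3: {3,5}  total {0,1,3,5,6}
Reach set: {0,1,3,5,6}
witness 6: a·tau

Answer: REACHABLE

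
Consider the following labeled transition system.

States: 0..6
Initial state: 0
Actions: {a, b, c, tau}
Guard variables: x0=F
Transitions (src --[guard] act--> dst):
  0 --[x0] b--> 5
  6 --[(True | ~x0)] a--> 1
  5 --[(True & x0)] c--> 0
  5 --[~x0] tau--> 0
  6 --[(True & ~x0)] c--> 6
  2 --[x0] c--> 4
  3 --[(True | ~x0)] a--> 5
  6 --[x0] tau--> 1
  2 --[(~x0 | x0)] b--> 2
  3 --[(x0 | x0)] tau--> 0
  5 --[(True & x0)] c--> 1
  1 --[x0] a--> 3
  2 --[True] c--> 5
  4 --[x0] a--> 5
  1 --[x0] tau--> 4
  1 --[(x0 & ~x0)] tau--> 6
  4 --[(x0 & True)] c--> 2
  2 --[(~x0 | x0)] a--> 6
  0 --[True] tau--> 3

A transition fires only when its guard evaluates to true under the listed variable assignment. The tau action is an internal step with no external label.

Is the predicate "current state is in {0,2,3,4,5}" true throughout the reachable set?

Answer: INVARIANT HOLDS

Working:
Safe = {0,2,3,4,5}
Reach set: {0,3,5}
  0: ✓
  3: ✓
  5: ✓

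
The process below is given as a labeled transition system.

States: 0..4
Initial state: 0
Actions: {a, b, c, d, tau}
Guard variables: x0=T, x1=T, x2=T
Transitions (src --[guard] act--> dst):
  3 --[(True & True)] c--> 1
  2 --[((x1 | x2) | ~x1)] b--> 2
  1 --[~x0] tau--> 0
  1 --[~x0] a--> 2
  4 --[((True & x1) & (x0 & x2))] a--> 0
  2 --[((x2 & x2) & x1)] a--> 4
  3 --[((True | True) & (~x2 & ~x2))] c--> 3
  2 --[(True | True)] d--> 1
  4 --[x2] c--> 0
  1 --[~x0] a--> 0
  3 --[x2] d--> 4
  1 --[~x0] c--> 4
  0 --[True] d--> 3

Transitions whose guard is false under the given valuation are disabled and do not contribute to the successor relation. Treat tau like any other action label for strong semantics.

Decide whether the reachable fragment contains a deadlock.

Answer: DEADLOCK at state 1

Trace:
Reach set: {0,1,3,4}
  0: d→3  [deg 1]
  1: ∅  [STUCK]
  3: c→1  d→4  [deg 2]
  4: a→0  c→0  [deg 2]
trace reaching 1: d·c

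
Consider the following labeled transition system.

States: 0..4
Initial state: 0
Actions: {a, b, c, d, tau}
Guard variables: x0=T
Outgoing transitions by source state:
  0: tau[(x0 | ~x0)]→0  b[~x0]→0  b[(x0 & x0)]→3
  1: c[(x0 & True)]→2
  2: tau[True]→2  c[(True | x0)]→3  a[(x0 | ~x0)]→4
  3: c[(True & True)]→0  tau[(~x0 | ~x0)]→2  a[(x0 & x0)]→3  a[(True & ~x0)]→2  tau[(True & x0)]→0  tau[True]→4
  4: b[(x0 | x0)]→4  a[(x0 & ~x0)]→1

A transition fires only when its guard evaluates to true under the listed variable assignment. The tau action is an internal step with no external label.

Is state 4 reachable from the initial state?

Answer: REACHABLE

Working:
After dropping false guards: 11 live edges.
depth 0: {0}
depth 1: {3}  cumulative {0,3}
depth 2: {4}  cumulative {0,3,4}
Reachable = {0,3,4}
trace reaching 4: b·tau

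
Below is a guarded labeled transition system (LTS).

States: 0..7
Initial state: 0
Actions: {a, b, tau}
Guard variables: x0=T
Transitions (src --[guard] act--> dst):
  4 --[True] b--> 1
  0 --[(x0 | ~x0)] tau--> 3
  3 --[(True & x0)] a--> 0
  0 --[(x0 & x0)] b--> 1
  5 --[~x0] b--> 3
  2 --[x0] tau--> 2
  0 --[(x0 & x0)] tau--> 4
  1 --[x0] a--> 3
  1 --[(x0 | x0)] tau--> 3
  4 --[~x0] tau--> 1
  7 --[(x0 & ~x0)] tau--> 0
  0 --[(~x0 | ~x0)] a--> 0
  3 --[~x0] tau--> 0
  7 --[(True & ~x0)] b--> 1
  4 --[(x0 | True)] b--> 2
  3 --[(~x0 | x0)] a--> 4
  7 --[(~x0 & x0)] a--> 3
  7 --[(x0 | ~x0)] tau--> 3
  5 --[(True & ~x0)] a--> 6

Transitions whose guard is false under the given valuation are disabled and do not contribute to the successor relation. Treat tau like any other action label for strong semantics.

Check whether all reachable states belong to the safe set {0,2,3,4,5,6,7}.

Answer: INVARIANT VIOLATED at state 1

Analysis:
Safe = {0,2,3,4,5,6,7}
R = {0,1,2,3,4}
  0: safe
  1: ✗ unsafe
  2: safe
  3: safe
  4: safe
reach 1 via b — violates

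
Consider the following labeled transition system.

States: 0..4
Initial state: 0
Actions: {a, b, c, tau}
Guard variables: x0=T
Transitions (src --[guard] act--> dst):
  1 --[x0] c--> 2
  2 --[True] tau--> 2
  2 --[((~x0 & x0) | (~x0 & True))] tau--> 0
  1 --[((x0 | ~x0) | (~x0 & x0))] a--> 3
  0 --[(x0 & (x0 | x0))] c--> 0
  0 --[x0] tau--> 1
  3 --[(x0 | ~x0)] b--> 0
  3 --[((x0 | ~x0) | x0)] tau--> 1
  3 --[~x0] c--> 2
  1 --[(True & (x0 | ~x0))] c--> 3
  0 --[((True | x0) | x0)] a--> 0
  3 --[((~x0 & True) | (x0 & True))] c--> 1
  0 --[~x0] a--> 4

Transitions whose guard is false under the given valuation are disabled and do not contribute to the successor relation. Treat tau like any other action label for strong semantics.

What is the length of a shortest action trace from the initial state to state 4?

Breadth-first toward 4:
  L0 = {0}
  L1 = {1}
  L2 = {2,3}
4 never appears.

Answer: UNREACHABLE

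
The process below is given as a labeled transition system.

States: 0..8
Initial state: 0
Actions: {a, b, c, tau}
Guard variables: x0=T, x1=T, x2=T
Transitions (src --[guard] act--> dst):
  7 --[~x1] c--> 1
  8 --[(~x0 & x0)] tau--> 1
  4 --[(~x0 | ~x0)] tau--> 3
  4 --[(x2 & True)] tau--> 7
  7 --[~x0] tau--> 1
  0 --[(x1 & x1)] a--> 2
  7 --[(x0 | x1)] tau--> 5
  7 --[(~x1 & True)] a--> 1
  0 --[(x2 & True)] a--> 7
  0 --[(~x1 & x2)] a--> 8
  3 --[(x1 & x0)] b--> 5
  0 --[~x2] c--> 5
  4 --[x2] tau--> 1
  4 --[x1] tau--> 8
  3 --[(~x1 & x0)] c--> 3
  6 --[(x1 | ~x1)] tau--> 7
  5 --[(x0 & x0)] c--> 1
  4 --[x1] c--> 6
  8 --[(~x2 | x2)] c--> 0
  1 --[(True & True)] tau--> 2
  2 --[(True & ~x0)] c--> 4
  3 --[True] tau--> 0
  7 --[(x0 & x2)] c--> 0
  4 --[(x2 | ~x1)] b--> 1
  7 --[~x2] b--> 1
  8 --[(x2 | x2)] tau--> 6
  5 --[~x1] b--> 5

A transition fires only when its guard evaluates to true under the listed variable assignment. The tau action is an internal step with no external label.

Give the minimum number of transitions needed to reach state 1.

Layered search for 1:
  L0 = {0}
  L1 = {2,7}
  L2 = {5}
  L3 = {1}
first hit 1 at d=3 via a·tau·c

Answer: 3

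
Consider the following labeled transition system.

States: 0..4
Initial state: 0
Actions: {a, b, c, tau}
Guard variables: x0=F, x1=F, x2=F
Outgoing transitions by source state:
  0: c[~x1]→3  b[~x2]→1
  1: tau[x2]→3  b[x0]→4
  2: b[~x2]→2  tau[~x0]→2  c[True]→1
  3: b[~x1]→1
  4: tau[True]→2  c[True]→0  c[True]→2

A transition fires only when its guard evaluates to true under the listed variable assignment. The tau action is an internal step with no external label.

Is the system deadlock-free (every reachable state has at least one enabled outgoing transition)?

Answer: DEADLOCK at state 1

Working:
R = {0,1,3}
  0: b→1  c→3  [deg 2]
  1: ∅  [no exit]
  3: b→1  [deg 1]
Path to 1: b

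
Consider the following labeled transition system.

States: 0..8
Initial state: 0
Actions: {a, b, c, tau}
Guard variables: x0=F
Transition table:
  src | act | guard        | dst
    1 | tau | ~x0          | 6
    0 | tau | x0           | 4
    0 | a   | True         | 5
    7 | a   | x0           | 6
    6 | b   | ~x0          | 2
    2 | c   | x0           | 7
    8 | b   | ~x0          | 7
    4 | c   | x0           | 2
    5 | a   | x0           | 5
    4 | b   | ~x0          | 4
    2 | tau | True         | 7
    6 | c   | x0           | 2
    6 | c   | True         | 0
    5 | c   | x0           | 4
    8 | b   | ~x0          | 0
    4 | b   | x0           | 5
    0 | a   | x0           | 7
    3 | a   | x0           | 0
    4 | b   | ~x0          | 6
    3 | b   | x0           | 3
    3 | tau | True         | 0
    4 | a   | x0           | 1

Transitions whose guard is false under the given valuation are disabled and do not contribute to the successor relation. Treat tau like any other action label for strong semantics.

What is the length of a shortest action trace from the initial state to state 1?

BFS to 1:
  Layer 0: {0}
  Layer 1: {5}
1 never appears.

Answer: UNREACHABLE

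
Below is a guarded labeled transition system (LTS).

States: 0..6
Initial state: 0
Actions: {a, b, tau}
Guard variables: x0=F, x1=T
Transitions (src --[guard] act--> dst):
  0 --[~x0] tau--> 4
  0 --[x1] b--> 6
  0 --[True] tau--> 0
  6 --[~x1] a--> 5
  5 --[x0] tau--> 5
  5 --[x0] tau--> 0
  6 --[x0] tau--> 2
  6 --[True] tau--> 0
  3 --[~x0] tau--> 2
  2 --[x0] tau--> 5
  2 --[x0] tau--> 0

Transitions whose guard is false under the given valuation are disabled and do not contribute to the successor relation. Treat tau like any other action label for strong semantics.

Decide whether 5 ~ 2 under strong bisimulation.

Answer: BISIMILAR

Analysis:
Refine partition for ~:
  P[0] = {{0,1,2,3,4,5,6}}
  P[1] = {{0},{1,2,4,5},{3,6}}
  P[2] = {{0},{1,2,4,5},{3},{6}}
stable after 3 split(s): 4 block(s)
class of 5: {1,2,4,5}; class of 2: {1,2,4,5}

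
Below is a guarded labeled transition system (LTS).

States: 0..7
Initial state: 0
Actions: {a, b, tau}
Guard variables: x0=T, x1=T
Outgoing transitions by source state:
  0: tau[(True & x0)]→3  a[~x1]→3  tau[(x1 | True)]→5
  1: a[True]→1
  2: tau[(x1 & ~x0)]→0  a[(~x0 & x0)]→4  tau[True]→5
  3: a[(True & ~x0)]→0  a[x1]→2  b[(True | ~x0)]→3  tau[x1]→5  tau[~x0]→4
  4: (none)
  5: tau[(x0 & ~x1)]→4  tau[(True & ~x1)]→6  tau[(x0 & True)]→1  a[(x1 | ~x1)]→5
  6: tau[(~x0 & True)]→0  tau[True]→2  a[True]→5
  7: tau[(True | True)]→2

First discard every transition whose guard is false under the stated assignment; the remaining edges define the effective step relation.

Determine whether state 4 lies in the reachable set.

Answer: UNREACHABLE

Working:
12 transition(s) survive guard evaluation.
L0 = {0}
L1 = {3,5}  cumulative {0,3,5}
L2 = {1,2}  cumulative {0,1,2,3,5}
R = {0,1,2,3,5}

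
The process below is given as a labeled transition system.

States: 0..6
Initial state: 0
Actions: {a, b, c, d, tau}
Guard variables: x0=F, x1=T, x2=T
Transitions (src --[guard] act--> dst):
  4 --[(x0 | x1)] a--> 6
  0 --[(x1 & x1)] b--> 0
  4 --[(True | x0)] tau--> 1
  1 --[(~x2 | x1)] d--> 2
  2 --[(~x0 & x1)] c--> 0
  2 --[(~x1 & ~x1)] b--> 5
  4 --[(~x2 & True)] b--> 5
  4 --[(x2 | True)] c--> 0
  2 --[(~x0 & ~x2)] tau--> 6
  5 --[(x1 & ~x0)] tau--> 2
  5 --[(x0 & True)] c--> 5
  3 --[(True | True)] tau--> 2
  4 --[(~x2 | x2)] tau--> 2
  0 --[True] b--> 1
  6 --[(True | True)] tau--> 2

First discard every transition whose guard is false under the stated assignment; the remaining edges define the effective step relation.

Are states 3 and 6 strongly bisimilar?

Answer: BISIMILAR

Working:
Bisimulation quotient by refinement:
  π0 = {{0,1,2,3,4,5,6}}
  π1 = {{0},{1},{2},{3,5,6},{4}}
Fixed point at round 2; 5 class(es).
[3]={3,5,6}  [6]={3,5,6}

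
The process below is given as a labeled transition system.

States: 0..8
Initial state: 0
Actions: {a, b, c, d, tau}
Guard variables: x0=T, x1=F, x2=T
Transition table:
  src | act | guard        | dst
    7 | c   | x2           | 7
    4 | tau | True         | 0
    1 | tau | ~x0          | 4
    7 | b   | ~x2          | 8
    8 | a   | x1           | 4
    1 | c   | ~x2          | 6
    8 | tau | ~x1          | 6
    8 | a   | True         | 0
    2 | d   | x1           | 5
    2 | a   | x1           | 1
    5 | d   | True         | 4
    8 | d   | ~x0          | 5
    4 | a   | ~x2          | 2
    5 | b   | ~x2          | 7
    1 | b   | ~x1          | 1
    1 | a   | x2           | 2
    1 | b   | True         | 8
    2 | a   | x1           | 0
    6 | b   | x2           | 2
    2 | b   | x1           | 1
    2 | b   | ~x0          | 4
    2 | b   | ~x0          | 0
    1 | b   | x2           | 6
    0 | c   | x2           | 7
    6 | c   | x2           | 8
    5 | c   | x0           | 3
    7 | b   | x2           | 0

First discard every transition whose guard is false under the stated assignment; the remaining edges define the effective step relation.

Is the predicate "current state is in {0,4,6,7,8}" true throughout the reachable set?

Answer: INVARIANT HOLDS

Working:
Allowed set {0,4,6,7,8}
Reach set: {0,7}
  0: ✓
  7: ✓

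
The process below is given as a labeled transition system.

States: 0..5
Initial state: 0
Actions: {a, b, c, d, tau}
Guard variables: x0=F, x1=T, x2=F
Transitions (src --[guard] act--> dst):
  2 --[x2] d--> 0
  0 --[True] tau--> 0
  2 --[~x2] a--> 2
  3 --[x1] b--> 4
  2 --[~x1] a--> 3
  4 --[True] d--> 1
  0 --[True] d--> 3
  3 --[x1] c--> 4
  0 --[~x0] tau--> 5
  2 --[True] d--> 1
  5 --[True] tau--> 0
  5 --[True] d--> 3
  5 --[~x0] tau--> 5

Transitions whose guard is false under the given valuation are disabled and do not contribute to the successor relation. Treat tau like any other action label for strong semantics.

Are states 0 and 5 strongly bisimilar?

Answer: BISIMILAR

Trace:
Bisimulation quotient by refinement:
  P[0] = {{0,1,2,3,4,5}}
  P[1] = {{0,5},{1},{2},{3},{4}}
Fixed point at round 2; 5 class(es).
class of 0: {0,5}; class of 5: {0,5}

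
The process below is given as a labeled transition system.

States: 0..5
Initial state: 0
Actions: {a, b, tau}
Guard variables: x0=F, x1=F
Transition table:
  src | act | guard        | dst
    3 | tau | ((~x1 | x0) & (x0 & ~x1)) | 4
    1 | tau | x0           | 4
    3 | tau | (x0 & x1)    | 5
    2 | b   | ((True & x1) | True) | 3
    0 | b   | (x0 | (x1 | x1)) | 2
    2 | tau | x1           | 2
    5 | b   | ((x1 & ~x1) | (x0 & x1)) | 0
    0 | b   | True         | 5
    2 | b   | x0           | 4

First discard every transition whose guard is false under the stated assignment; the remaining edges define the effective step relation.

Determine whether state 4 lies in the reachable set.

Guard filter leaves 2 enabled edge(s).
Layer 0: {0}
Layer 1: {5}  now seen {0,5}
R = {0,5}

Answer: UNREACHABLE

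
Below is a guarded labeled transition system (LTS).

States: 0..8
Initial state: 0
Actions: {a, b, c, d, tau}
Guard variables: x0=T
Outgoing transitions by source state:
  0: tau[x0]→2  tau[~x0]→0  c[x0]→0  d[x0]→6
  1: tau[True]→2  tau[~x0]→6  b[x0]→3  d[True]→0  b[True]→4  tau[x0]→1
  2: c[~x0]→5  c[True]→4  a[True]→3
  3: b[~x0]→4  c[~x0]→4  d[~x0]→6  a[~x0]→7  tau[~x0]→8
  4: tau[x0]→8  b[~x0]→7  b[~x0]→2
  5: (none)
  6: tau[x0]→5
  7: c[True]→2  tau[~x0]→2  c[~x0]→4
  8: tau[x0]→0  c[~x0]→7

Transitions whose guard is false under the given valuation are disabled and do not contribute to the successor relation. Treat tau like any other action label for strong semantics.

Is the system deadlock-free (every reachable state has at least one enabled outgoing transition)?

Answer: DEADLOCK at state 3

Analysis:
Reach set: {0,2,3,4,5,6,8}
  0: c→0  d→6  tau→2  [deg 3]
  2: a→3  c→4  [deg 2]
  3: ∅  [deadlock]
  4: tau→8  [deg 1]
  5: ∅  [deadlock]
  6: tau→5  [deg 1]
  8: tau→0  [deg 1]
trace reaching 3: tau·a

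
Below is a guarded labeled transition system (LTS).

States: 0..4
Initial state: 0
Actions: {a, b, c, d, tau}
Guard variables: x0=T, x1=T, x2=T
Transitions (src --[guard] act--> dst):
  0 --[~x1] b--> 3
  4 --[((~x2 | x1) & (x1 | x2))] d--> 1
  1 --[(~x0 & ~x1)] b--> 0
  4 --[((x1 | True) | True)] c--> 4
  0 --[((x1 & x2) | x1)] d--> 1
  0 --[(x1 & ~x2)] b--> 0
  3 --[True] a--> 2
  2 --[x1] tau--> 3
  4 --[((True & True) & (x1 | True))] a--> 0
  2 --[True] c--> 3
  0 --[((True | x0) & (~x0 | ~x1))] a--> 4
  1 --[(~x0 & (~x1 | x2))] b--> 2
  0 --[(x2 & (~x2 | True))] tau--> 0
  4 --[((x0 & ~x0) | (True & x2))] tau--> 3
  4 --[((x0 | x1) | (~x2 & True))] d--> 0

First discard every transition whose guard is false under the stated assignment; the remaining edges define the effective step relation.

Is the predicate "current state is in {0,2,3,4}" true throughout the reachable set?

Answer: INVARIANT VIOLATED at state 1

Analysis:
Inv-set: {0,2,3,4}
Reach set: {0,1}
  0: safe
  1: outside
reach 1 via d — violates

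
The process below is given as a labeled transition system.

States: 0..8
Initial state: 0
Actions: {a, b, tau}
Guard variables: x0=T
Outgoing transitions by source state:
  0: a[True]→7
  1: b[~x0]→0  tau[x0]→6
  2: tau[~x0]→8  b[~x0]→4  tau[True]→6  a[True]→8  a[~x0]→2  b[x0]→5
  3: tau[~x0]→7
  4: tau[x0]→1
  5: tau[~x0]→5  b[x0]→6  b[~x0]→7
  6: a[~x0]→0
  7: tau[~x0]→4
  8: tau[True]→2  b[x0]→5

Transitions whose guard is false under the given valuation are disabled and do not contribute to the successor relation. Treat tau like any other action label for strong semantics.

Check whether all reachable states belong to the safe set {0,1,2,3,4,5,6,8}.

Safe = {0,1,2,3,4,5,6,8}
R = {0,7}
  0: ✓
  7: VIOLATES
witness against invariant: a → 7

Answer: INVARIANT VIOLATED at state 7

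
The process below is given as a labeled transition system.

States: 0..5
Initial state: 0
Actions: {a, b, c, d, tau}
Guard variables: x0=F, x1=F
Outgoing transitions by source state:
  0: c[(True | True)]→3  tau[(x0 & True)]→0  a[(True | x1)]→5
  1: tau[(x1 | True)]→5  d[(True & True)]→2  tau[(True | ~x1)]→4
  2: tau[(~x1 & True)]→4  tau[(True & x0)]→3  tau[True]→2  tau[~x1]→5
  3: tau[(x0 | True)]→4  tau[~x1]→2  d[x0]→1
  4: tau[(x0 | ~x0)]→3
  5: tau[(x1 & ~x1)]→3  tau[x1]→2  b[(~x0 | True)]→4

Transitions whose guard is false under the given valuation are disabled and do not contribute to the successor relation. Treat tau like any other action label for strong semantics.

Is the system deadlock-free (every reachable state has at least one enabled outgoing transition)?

Reach set: {0,2,3,4,5}
  0: a→5  c→3  [2 exit(s)]
  2: tau→2  tau→4  tau→5  [3 exit(s)]
  3: tau→2  tau→4  [2 exit(s)]
  4: tau→3  [1 exit(s)]
  5: b→4  [1 exit(s)]

Answer: DEADLOCK-FREE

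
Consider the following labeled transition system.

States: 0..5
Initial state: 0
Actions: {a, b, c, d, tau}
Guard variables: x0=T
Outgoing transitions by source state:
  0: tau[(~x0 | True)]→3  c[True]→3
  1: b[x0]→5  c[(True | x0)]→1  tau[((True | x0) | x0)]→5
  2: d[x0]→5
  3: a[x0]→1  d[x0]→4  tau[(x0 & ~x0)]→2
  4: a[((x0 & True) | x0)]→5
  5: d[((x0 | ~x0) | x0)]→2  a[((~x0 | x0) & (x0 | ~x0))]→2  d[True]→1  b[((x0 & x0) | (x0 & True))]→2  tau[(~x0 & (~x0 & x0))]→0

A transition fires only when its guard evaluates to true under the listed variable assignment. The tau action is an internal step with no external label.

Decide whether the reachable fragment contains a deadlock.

R = {0,1,2,3,4,5}
  0: c→3  tau→3  [deg 2]
  1: b→5  c→1  tau→5  [deg 3]
  2: d→5  [deg 1]
  3: a→1  d→4  [deg 2]
  4: a→5  [deg 1]
  5: a→2  b→2  d→1  d→2  [deg 4]

Answer: DEADLOCK-FREE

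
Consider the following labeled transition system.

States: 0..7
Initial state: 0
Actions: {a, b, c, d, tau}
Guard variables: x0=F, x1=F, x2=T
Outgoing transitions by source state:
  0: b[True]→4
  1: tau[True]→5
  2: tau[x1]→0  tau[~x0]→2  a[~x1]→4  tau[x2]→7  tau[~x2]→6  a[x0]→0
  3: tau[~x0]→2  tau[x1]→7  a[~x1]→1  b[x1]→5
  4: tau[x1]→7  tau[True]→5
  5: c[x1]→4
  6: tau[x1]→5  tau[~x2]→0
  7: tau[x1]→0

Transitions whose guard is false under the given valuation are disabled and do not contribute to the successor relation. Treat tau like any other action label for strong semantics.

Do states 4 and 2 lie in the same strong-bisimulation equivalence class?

Answer: NOT BISIMILAR

Analysis:
Refine partition for ~:
  round 0: {{0,1,2,3,4,5,6,7}}
  round 1: {{0},{1,4},{2,3},{5,6,7}}
  round 2: {{0},{1,4},{2},{3},{5,6,7}}
Fixed point at round 3; 5 class(es).
4∈{1,4}, 2∈{2}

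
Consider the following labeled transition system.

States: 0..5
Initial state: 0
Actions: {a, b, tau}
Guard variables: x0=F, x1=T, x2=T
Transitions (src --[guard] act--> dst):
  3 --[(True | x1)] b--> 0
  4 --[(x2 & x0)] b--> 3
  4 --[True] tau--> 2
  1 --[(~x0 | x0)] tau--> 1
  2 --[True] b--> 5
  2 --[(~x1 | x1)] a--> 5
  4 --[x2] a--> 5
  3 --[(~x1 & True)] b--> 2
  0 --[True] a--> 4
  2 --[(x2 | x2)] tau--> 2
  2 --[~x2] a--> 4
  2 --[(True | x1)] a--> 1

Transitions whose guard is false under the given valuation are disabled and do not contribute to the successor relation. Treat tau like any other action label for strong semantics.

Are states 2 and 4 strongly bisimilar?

Answer: NOT BISIMILAR

Trace:
Bisimulation quotient by refinement:
  P[0] = {{0,1,2,3,4,5}}
  P[1] = {{0},{1},{2},{3},{4},{5}}
stable after 2 split(s): 6 block(s)
2∈{2}, 4∈{4}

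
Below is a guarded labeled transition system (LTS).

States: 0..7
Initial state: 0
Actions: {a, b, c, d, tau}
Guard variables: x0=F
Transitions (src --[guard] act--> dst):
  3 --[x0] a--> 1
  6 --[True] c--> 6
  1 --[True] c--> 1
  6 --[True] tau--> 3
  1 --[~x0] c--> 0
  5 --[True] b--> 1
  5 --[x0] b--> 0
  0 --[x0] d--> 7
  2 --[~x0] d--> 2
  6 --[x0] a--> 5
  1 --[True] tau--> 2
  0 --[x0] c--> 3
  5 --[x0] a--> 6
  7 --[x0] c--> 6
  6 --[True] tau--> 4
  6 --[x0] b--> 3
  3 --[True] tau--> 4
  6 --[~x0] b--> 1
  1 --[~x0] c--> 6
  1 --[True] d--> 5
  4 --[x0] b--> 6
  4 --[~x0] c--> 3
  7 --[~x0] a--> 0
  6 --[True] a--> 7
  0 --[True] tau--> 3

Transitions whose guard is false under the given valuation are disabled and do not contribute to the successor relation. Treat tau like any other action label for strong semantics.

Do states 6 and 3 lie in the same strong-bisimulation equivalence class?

Answer: NOT BISIMILAR

Analysis:
Bisimulation quotient by refinement:
  round 0: {{0,1,2,3,4,5,6,7}}
  round 1: {{0,3},{1},{2},{4},{5},{6},{7}}
  round 2: {{0},{1},{2},{3},{4},{5},{6},{7}}
stable after 3 split(s): 8 block(s)
class of 6: {6}; class of 3: {3}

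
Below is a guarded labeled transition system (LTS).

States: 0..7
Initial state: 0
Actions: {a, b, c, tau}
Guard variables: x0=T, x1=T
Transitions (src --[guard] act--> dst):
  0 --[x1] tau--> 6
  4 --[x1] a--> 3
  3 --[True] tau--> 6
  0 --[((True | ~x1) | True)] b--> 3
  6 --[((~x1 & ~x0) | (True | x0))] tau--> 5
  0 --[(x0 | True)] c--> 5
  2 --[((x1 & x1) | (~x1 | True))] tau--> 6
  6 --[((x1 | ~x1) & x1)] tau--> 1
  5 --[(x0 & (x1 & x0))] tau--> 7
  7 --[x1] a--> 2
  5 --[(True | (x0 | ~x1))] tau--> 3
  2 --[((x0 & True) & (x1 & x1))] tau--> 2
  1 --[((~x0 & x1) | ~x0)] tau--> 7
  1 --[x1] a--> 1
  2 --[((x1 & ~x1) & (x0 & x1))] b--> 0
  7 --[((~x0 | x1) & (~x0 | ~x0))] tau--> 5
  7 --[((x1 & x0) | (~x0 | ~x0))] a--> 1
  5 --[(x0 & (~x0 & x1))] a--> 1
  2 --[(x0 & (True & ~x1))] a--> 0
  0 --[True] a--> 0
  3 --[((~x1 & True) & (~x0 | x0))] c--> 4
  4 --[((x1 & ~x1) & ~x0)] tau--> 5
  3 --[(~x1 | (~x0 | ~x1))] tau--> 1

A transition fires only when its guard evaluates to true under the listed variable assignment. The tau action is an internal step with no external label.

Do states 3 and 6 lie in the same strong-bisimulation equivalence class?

Answer: NOT BISIMILAR

Working:
Refine partition for ~:
  round 0: {{0,1,2,3,4,5,6,7}}
  round 1: {{0},{1,4,7},{2,3,5,6}}
  round 2: {{0},{1},{2,3},{4},{5,6},{7}}
  round 3: {{0},{1},{2},{3},{4},{5},{6},{7}}
Fixed point at round 4; 8 class(es).
class of 3: {3}; class of 6: {6}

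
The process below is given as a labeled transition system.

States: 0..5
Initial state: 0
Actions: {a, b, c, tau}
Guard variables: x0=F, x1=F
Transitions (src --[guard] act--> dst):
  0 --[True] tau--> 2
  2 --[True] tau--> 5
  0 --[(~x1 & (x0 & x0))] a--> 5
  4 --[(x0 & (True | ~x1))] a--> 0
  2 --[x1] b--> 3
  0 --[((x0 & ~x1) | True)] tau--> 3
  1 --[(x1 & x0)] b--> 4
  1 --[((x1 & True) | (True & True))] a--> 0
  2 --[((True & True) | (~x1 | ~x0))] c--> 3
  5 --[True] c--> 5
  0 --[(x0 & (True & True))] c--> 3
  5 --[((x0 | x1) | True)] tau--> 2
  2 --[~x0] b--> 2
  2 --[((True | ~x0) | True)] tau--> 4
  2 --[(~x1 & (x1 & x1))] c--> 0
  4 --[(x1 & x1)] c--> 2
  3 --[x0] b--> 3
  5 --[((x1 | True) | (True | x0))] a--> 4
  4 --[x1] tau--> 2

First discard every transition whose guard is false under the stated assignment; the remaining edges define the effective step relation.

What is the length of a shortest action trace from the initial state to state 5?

Answer: 2

Working:
Breadth-first toward 5:
  depth 0: {0}
  depth 1: {2,3}
  depth 2: {4,5}
5 enters at depth 2; path tau·tau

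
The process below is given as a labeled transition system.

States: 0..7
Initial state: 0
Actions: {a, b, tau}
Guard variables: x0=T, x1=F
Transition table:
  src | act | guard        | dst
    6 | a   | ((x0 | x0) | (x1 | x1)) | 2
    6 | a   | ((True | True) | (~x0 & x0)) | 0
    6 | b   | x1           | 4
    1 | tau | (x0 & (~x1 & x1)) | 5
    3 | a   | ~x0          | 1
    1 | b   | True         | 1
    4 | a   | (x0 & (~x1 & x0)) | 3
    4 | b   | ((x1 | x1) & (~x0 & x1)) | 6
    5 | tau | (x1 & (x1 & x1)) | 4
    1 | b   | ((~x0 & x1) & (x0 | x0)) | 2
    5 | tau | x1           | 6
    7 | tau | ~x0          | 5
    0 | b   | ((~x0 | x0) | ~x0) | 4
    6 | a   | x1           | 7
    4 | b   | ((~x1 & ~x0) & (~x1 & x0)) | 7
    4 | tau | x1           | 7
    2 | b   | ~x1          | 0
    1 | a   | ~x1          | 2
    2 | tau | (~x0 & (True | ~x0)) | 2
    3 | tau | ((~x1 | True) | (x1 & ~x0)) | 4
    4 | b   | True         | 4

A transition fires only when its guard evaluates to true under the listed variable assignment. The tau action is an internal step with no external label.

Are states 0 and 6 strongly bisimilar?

Refine partition for ~:
  round 0: {{0,1,2,3,4,5,6,7}}
  round 1: {{0,2},{1,4},{3},{5,7},{6}}
  round 2: {{0},{1},{2},{3},{4},{5,7},{6}}
7 equivalence class(es) (converged in 3)
class of 0: {0}; class of 6: {6}

Answer: NOT BISIMILAR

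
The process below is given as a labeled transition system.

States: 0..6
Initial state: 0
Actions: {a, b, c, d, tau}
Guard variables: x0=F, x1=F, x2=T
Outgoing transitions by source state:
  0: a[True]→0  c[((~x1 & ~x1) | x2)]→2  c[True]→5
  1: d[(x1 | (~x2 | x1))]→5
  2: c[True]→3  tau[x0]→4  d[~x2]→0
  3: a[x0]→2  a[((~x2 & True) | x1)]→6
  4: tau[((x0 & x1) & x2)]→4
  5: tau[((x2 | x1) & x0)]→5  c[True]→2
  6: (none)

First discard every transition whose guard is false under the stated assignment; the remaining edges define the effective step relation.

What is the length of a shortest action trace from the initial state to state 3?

Layered search for 3:
  depth 0: {0}
  depth 1: {2,5}
  depth 2: {3}
depth(3)=2, e.g. c·c

Answer: 2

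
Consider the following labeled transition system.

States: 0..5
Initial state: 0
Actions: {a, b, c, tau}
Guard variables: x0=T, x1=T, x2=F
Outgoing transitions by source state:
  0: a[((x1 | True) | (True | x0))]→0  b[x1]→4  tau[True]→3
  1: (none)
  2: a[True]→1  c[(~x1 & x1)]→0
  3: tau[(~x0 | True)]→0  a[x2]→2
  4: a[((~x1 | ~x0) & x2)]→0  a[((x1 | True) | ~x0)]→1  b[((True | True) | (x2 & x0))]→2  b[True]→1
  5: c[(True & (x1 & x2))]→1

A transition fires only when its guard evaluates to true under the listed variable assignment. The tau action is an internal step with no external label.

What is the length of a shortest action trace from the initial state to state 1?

Answer: 2

Trace:
Breadth-first toward 1:
  Layer 0: {0}
  Layer 1: {3,4}
  Layer 2: {1,2}
first hit 1 at d=2 via b·a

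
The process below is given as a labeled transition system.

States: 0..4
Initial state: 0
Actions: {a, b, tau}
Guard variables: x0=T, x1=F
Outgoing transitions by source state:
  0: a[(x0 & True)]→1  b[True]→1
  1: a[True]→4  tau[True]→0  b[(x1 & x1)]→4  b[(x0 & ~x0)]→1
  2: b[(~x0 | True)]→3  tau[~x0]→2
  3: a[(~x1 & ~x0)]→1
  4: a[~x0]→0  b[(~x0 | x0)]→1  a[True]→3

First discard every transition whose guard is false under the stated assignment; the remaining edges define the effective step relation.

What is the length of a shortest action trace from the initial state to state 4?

BFS to 4:
  L0 = {0}
  L1 = {1}
  L2 = {4}
depth(4)=2, e.g. a·a

Answer: 2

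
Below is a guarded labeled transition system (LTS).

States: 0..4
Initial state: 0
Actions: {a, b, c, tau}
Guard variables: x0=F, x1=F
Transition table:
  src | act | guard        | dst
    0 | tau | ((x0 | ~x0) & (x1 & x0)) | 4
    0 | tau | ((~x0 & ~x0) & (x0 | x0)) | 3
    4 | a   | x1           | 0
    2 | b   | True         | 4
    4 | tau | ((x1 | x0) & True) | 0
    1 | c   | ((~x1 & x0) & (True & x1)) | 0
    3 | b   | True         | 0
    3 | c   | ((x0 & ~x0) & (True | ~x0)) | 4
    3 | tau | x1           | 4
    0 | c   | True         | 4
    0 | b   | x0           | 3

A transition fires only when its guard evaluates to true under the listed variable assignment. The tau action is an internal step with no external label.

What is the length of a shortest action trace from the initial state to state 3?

Answer: UNREACHABLE

Analysis:
Breadth-first toward 3:
  L0 = {0}
  L1 = {4}
3 never appears.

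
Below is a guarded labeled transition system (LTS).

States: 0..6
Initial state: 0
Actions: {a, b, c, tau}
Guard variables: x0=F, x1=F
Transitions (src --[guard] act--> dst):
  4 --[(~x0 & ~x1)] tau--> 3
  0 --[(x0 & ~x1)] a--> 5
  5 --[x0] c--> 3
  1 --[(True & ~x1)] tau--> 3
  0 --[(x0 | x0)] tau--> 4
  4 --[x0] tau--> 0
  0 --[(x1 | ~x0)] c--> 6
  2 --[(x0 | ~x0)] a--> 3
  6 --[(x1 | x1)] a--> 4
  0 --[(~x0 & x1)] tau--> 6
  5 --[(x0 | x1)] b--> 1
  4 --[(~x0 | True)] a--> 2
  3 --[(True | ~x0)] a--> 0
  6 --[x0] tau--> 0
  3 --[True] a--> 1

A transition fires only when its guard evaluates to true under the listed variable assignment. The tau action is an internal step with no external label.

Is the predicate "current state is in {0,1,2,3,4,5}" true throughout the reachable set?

Answer: INVARIANT VIOLATED at state 6

Analysis:
Safe = {0,1,2,3,4,5}
Reach set: {0,6}
  0: ok
  6: outside
reach 6 via c — violates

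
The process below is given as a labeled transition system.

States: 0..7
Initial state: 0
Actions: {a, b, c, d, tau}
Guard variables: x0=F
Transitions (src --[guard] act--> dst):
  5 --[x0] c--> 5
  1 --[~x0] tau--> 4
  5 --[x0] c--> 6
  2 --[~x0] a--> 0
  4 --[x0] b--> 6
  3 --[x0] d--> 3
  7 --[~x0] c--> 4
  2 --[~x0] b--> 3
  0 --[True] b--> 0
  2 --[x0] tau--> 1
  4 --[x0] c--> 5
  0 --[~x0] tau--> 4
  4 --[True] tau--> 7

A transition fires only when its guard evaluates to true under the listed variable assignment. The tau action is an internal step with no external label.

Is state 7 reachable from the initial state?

7 transition(s) survive guard evaluation.
depth 0: {0}
depth 1: {4}  cumulative {0,4}
depth 2: {7}  cumulative {0,4,7}
Reachable = {0,4,7}
Path to 7: tau·tau

Answer: REACHABLE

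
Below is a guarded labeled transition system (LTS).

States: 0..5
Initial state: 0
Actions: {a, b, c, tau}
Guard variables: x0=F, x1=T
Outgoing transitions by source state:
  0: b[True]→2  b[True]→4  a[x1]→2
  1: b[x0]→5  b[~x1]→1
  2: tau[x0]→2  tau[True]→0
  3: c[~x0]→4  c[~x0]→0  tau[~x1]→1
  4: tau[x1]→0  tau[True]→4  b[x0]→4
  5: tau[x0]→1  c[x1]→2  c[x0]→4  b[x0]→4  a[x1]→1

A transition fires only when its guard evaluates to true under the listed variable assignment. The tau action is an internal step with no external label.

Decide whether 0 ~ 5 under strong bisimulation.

Refine partition for ~:
  P[0] = {{0,1,2,3,4,5}}
  P[1] = {{0},{1},{2,4},{3},{5}}
  P[2] = {{0},{1},{2},{3},{4},{5}}
6 equivalence class(es) (converged in 3)
[0]={0}  [5]={5}

Answer: NOT BISIMILAR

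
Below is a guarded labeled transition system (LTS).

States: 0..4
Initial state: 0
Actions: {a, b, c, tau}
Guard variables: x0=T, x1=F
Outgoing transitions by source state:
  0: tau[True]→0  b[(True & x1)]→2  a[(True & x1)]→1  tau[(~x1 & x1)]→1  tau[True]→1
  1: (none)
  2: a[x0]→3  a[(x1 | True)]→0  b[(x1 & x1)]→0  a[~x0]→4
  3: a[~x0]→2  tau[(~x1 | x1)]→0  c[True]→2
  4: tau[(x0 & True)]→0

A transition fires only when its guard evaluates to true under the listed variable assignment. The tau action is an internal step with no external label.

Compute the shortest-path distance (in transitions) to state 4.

Layered search for 4:
  Layer 0: {0}
  Layer 1: {1}
4 never appears.

Answer: UNREACHABLE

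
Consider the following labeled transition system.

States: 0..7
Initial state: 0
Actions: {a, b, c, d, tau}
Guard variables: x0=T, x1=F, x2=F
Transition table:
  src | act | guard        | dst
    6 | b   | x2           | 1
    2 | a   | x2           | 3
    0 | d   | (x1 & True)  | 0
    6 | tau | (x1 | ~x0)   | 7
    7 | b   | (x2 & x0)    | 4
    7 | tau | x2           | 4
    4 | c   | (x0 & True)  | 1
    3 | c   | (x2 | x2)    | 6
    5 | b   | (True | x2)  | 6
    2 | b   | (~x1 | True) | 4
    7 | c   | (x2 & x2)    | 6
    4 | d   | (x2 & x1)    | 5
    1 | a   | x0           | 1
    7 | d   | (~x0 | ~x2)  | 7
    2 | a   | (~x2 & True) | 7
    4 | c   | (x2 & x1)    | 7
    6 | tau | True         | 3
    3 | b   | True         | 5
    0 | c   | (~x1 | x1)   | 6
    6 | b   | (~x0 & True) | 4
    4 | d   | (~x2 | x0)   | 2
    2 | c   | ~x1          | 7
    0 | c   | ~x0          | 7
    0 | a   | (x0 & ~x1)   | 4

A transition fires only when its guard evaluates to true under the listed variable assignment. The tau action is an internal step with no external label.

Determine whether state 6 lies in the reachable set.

12 transition(s) survive guard evaluation.
Layer 0: {0}
Layer 1: {4,6}  now seen {0,4,6}
Layer 2: {1,2,3}  now seen {0,1,2,3,4,6}
Layer 3: {5,7}  now seen {0,1,2,3,4,5,6,7}
R = {0,1,2,3,4,5,6,7}
witness 6: c

Answer: REACHABLE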